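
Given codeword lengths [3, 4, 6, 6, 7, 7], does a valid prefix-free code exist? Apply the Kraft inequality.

Kraft inequality: Σ 2^(-l_i) ≤ 1 for prefix-free code
Calculating: 2^(-3) + 2^(-4) + 2^(-6) + 2^(-6) + 2^(-7) + 2^(-7)
= 0.125 + 0.0625 + 0.015625 + 0.015625 + 0.0078125 + 0.0078125
= 0.2344
Since 0.2344 ≤ 1, prefix-free code exists


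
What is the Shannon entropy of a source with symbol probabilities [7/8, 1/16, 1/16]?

H(X) = -Σ p(x) log₂ p(x)
  -7/8 × log₂(7/8) = 0.1686
  -1/16 × log₂(1/16) = 0.2500
  -1/16 × log₂(1/16) = 0.2500
H(X) = 0.6686 bits


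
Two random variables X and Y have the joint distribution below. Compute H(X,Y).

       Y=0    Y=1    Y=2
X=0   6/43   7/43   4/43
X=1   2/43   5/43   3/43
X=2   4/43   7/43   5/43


H(X,Y) = -Σ p(x,y) log₂ p(x,y)
  p(0,0)=6/43: -0.1395 × log₂(0.1395) = 0.3965
  p(0,1)=7/43: -0.1628 × log₂(0.1628) = 0.4263
  p(0,2)=4/43: -0.0930 × log₂(0.0930) = 0.3187
  p(1,0)=2/43: -0.0465 × log₂(0.0465) = 0.2059
  p(1,1)=5/43: -0.1163 × log₂(0.1163) = 0.3610
  p(1,2)=3/43: -0.0698 × log₂(0.0698) = 0.2680
  p(2,0)=4/43: -0.0930 × log₂(0.0930) = 0.3187
  p(2,1)=7/43: -0.1628 × log₂(0.1628) = 0.4263
  p(2,2)=5/43: -0.1163 × log₂(0.1163) = 0.3610
H(X,Y) = 3.0824 bits


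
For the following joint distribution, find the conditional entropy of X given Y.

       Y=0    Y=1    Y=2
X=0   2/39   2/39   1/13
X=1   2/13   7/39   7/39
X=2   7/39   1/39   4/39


H(X|Y) = Σ_y p(y) H(X|Y=y)
  p(Y=0) = 5/13, H(X|Y=0) = 1.4295
  p(Y=1) = 10/39, H(X|Y=1) = 1.1568
  p(Y=2) = 14/39, H(X|Y=2) = 1.4926
H(X|Y) = 0.3846×1.4295 + 0.2564×1.1568 + 0.3590×1.4926 = 1.3822 bits


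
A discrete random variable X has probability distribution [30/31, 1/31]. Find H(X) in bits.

H(X) = -Σ p(x) log₂ p(x)
  -30/31 × log₂(30/31) = 0.0458
  -1/31 × log₂(1/31) = 0.1598
H(X) = 0.2056 bits


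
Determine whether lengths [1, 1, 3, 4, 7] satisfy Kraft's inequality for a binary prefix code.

Kraft inequality: Σ 2^(-l_i) ≤ 1 for prefix-free code
Calculating: 2^(-1) + 2^(-1) + 2^(-3) + 2^(-4) + 2^(-7)
= 0.5 + 0.5 + 0.125 + 0.0625 + 0.0078125
= 1.1953
Since 1.1953 > 1, prefix-free code does not exist


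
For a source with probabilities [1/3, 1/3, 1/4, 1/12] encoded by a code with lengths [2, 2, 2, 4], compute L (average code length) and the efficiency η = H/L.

Average length L = Σ p_i × l_i = 2.1667 bits
Entropy H = 1.8554 bits
Efficiency η = H/L × 100% = 85.63%


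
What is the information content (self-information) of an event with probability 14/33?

Information content I(x) = -log₂(p(x))
I = -log₂(14/33) = -log₂(0.4242)
I = 1.2370 bits


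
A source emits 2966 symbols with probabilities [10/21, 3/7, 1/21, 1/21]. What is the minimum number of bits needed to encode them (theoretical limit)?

Entropy H = 1.4519 bits/symbol
Minimum bits = H × n = 1.4519 × 2966
= 4306.36 bits


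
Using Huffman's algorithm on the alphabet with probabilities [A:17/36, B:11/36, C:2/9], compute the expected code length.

Huffman tree construction:
Combine smallest probabilities repeatedly
Resulting codes:
  A: 0 (length 1)
  B: 11 (length 2)
  C: 10 (length 2)
Average length = Σ p(s) × length(s) = 1.5278 bits


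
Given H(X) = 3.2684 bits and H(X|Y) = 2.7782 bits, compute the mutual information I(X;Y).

I(X;Y) = H(X) - H(X|Y)
I(X;Y) = 3.2684 - 2.7782 = 0.4902 bits


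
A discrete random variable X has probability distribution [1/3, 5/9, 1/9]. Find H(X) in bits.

H(X) = -Σ p(x) log₂ p(x)
  -1/3 × log₂(1/3) = 0.5283
  -5/9 × log₂(5/9) = 0.4711
  -1/9 × log₂(1/9) = 0.3522
H(X) = 1.3516 bits


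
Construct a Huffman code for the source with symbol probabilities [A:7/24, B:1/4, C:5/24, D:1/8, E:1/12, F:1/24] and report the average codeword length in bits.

Huffman tree construction:
Combine smallest probabilities repeatedly
Resulting codes:
  A: 11 (length 2)
  B: 01 (length 2)
  C: 00 (length 2)
  D: 100 (length 3)
  E: 1011 (length 4)
  F: 1010 (length 4)
Average length = Σ p(s) × length(s) = 2.3750 bits


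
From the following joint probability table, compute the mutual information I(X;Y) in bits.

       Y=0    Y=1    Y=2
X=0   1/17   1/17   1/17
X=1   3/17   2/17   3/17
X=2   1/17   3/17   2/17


H(X) = 1.4837, H(Y) = 1.5799, H(X,Y) = 3.0131
I(X;Y) = H(X) + H(Y) - H(X,Y) = 0.0505 bits


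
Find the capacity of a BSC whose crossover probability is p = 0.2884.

For BSC with error probability p:
C = 1 - H(p) where H(p) is binary entropy
H(0.2884) = -0.2884 × log₂(0.2884) - 0.7116 × log₂(0.7116)
H(p) = 0.8666
C = 1 - 0.8666 = 0.1334 bits/use


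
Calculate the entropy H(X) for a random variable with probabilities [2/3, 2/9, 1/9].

H(X) = -Σ p(x) log₂ p(x)
  -2/3 × log₂(2/3) = 0.3900
  -2/9 × log₂(2/9) = 0.4822
  -1/9 × log₂(1/9) = 0.3522
H(X) = 1.2244 bits


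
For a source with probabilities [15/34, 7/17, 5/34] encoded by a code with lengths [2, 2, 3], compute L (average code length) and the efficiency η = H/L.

Average length L = Σ p_i × l_i = 2.1471 bits
Entropy H = 1.4546 bits
Efficiency η = H/L × 100% = 67.75%


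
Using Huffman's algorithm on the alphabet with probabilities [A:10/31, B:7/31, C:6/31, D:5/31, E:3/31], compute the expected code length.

Huffman tree construction:
Combine smallest probabilities repeatedly
Resulting codes:
  A: 11 (length 2)
  B: 01 (length 2)
  C: 00 (length 2)
  D: 101 (length 3)
  E: 100 (length 3)
Average length = Σ p(s) × length(s) = 2.2581 bits


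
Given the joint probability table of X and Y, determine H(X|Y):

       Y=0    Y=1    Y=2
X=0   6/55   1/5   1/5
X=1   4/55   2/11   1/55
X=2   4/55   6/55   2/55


H(X|Y) = Σ_y p(y) H(X|Y=y)
  p(Y=0) = 14/55, H(X|Y=0) = 1.5567
  p(Y=1) = 27/55, H(X|Y=1) = 1.5407
  p(Y=2) = 14/55, H(X|Y=2) = 0.9464
H(X|Y) = 0.2545×1.5567 + 0.4909×1.5407 + 0.2545×0.9464 = 1.3935 bits


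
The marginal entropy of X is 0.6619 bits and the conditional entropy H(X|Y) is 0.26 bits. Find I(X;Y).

I(X;Y) = H(X) - H(X|Y)
I(X;Y) = 0.6619 - 0.26 = 0.4019 bits


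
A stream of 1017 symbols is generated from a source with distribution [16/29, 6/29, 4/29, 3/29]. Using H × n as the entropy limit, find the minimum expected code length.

Entropy H = 1.6764 bits/symbol
Minimum bits = H × n = 1.6764 × 1017
= 1704.94 bits


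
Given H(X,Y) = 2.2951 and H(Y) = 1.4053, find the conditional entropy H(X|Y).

Chain rule: H(X,Y) = H(X|Y) + H(Y)
H(X|Y) = H(X,Y) - H(Y) = 2.2951 - 1.4053 = 0.8898 bits


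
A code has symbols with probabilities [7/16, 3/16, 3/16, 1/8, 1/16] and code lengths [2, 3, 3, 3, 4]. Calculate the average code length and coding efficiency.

Average length L = Σ p_i × l_i = 2.6250 bits
Entropy H = 2.0524 bits
Efficiency η = H/L × 100% = 78.19%


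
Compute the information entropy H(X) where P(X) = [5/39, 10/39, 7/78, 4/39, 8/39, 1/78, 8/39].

H(X) = -Σ p(x) log₂ p(x)
  -5/39 × log₂(5/39) = 0.3799
  -10/39 × log₂(10/39) = 0.5035
  -7/78 × log₂(7/78) = 0.3121
  -4/39 × log₂(4/39) = 0.3370
  -8/39 × log₂(8/39) = 0.4688
  -1/78 × log₂(1/78) = 0.0806
  -8/39 × log₂(8/39) = 0.4688
H(X) = 2.5507 bits


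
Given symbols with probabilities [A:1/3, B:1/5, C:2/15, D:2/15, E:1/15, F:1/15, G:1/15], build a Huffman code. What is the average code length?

Huffman tree construction:
Combine smallest probabilities repeatedly
Resulting codes:
  A: 11 (length 2)
  B: 00 (length 2)
  C: 011 (length 3)
  D: 100 (length 3)
  E: 1010 (length 4)
  F: 1011 (length 4)
  G: 010 (length 3)
Average length = Σ p(s) × length(s) = 2.6000 bits


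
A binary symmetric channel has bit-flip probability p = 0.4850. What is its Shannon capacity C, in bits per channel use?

For BSC with error probability p:
C = 1 - H(p) where H(p) is binary entropy
H(0.4850) = -0.4850 × log₂(0.4850) - 0.5150 × log₂(0.5150)
H(p) = 0.9994
C = 1 - 0.9994 = 0.0006 bits/use


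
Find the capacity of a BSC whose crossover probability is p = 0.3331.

For BSC with error probability p:
C = 1 - H(p) where H(p) is binary entropy
H(0.3331) = -0.3331 × log₂(0.3331) - 0.6669 × log₂(0.6669)
H(p) = 0.9181
C = 1 - 0.9181 = 0.0819 bits/use


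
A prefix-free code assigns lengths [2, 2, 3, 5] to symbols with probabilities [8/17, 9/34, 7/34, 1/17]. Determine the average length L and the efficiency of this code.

Average length L = Σ p_i × l_i = 2.3824 bits
Entropy H = 1.7292 bits
Efficiency η = H/L × 100% = 72.58%


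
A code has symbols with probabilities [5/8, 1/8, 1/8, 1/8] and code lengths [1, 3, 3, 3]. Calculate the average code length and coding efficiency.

Average length L = Σ p_i × l_i = 1.7500 bits
Entropy H = 1.5488 bits
Efficiency η = H/L × 100% = 88.50%


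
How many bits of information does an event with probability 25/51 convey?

Information content I(x) = -log₂(p(x))
I = -log₂(25/51) = -log₂(0.4902)
I = 1.0286 bits


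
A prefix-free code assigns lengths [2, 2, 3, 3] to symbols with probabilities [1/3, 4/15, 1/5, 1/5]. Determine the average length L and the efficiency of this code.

Average length L = Σ p_i × l_i = 2.4000 bits
Entropy H = 1.9656 bits
Efficiency η = H/L × 100% = 81.90%


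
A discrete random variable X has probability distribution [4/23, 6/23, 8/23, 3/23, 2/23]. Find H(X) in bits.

H(X) = -Σ p(x) log₂ p(x)
  -4/23 × log₂(4/23) = 0.4389
  -6/23 × log₂(6/23) = 0.5057
  -8/23 × log₂(8/23) = 0.5299
  -3/23 × log₂(3/23) = 0.3833
  -2/23 × log₂(2/23) = 0.3064
H(X) = 2.1642 bits


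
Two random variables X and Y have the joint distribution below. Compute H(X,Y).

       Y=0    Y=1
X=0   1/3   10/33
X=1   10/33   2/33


H(X,Y) = -Σ p(x,y) log₂ p(x,y)
  p(0,0)=1/3: -0.3333 × log₂(0.3333) = 0.5283
  p(0,1)=10/33: -0.3030 × log₂(0.3030) = 0.5220
  p(1,0)=10/33: -0.3030 × log₂(0.3030) = 0.5220
  p(1,1)=2/33: -0.0606 × log₂(0.0606) = 0.2451
H(X,Y) = 1.8174 bits


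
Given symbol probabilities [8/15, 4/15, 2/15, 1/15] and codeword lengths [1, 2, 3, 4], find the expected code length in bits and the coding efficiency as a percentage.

Average length L = Σ p_i × l_i = 1.7333 bits
Entropy H = 1.6402 bits
Efficiency η = H/L × 100% = 94.63%


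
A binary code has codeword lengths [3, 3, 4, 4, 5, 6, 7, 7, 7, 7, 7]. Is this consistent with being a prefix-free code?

Kraft inequality: Σ 2^(-l_i) ≤ 1 for prefix-free code
Calculating: 2^(-3) + 2^(-3) + 2^(-4) + 2^(-4) + 2^(-5) + 2^(-6) + 2^(-7) + 2^(-7) + 2^(-7) + 2^(-7) + 2^(-7)
= 0.125 + 0.125 + 0.0625 + 0.0625 + 0.03125 + 0.015625 + 0.0078125 + 0.0078125 + 0.0078125 + 0.0078125 + 0.0078125
= 0.4609
Since 0.4609 ≤ 1, prefix-free code exists


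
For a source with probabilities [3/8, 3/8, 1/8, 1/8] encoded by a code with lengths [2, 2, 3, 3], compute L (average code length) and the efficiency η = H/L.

Average length L = Σ p_i × l_i = 2.2500 bits
Entropy H = 1.8113 bits
Efficiency η = H/L × 100% = 80.50%


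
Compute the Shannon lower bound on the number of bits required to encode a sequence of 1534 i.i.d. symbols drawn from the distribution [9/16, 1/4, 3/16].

Entropy H = 1.4197 bits/symbol
Minimum bits = H × n = 1.4197 × 1534
= 2177.88 bits


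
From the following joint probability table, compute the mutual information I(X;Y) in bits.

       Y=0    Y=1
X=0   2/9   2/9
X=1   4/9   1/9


H(X) = 0.9911, H(Y) = 0.9183, H(X,Y) = 1.8366
I(X;Y) = H(X) + H(Y) - H(X,Y) = 0.0728 bits


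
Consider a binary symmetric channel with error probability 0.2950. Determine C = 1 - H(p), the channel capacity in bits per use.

For BSC with error probability p:
C = 1 - H(p) where H(p) is binary entropy
H(0.2950) = -0.2950 × log₂(0.2950) - 0.7050 × log₂(0.7050)
H(p) = 0.8751
C = 1 - 0.8751 = 0.1249 bits/use


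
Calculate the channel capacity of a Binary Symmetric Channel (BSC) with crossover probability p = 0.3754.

For BSC with error probability p:
C = 1 - H(p) where H(p) is binary entropy
H(0.3754) = -0.3754 × log₂(0.3754) - 0.6246 × log₂(0.6246)
H(p) = 0.9547
C = 1 - 0.9547 = 0.0453 bits/use


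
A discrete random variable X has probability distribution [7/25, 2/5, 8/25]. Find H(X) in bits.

H(X) = -Σ p(x) log₂ p(x)
  -7/25 × log₂(7/25) = 0.5142
  -2/5 × log₂(2/5) = 0.5288
  -8/25 × log₂(8/25) = 0.5260
H(X) = 1.5690 bits


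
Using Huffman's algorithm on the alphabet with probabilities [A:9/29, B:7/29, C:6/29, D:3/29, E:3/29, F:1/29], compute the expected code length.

Huffman tree construction:
Combine smallest probabilities repeatedly
Resulting codes:
  A: 11 (length 2)
  B: 01 (length 2)
  C: 00 (length 2)
  D: 1011 (length 4)
  E: 100 (length 3)
  F: 1010 (length 4)
Average length = Σ p(s) × length(s) = 2.3793 bits


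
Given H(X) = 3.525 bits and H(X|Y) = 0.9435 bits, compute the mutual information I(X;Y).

I(X;Y) = H(X) - H(X|Y)
I(X;Y) = 3.525 - 0.9435 = 2.5815 bits


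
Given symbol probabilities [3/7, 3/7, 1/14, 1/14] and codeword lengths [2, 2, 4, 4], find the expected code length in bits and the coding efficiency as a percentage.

Average length L = Σ p_i × l_i = 2.2857 bits
Entropy H = 1.5917 bits
Efficiency η = H/L × 100% = 69.64%


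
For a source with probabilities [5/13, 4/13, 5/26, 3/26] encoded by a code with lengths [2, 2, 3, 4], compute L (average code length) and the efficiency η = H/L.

Average length L = Σ p_i × l_i = 2.4231 bits
Entropy H = 1.8703 bits
Efficiency η = H/L × 100% = 77.19%


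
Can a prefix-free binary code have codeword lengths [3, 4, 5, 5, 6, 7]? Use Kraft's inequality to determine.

Kraft inequality: Σ 2^(-l_i) ≤ 1 for prefix-free code
Calculating: 2^(-3) + 2^(-4) + 2^(-5) + 2^(-5) + 2^(-6) + 2^(-7)
= 0.125 + 0.0625 + 0.03125 + 0.03125 + 0.015625 + 0.0078125
= 0.2734
Since 0.2734 ≤ 1, prefix-free code exists


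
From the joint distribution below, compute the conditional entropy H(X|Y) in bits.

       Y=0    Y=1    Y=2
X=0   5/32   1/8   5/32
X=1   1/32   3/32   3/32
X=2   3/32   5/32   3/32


H(X|Y) = Σ_y p(y) H(X|Y=y)
  p(Y=0) = 9/32, H(X|Y=0) = 1.3516
  p(Y=1) = 3/8, H(X|Y=1) = 1.5546
  p(Y=2) = 11/32, H(X|Y=2) = 1.5395
H(X|Y) = 0.2812×1.3516 + 0.3750×1.5546 + 0.3438×1.5395 = 1.4923 bits


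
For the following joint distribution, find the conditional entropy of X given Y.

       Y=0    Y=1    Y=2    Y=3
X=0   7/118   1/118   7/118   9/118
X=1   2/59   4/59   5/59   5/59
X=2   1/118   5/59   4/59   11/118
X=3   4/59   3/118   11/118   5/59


H(X|Y) = Σ_y p(y) H(X|Y=y)
  p(Y=0) = 10/59, H(X|Y=0) = 1.7394
  p(Y=1) = 11/59, H(X|Y=1) = 1.6424
  p(Y=2) = 18/59, H(X|Y=2) = 1.9776
  p(Y=3) = 20/59, H(X|Y=3) = 1.9964
H(X|Y) = 0.1695×1.7394 + 0.1864×1.6424 + 0.3051×1.9776 + 0.3390×1.9964 = 1.8811 bits


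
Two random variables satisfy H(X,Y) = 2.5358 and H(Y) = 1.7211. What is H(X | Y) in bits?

Chain rule: H(X,Y) = H(X|Y) + H(Y)
H(X|Y) = H(X,Y) - H(Y) = 2.5358 - 1.7211 = 0.8147 bits


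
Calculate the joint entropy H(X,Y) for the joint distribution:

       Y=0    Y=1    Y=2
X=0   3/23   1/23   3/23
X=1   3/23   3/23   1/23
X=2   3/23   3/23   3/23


H(X,Y) = -Σ p(x,y) log₂ p(x,y)
  p(0,0)=3/23: -0.1304 × log₂(0.1304) = 0.3833
  p(0,1)=1/23: -0.0435 × log₂(0.0435) = 0.1967
  p(0,2)=3/23: -0.1304 × log₂(0.1304) = 0.3833
  p(1,0)=3/23: -0.1304 × log₂(0.1304) = 0.3833
  p(1,1)=3/23: -0.1304 × log₂(0.1304) = 0.3833
  p(1,2)=1/23: -0.0435 × log₂(0.0435) = 0.1967
  p(2,0)=3/23: -0.1304 × log₂(0.1304) = 0.3833
  p(2,1)=3/23: -0.1304 × log₂(0.1304) = 0.3833
  p(2,2)=3/23: -0.1304 × log₂(0.1304) = 0.3833
H(X,Y) = 3.0764 bits


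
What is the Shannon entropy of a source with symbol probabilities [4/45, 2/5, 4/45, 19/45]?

H(X) = -Σ p(x) log₂ p(x)
  -4/45 × log₂(4/45) = 0.3104
  -2/5 × log₂(2/5) = 0.5288
  -4/45 × log₂(4/45) = 0.3104
  -19/45 × log₂(19/45) = 0.5252
H(X) = 1.6748 bits


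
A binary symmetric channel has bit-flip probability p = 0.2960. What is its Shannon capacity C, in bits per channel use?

For BSC with error probability p:
C = 1 - H(p) where H(p) is binary entropy
H(0.2960) = -0.2960 × log₂(0.2960) - 0.7040 × log₂(0.7040)
H(p) = 0.8763
C = 1 - 0.8763 = 0.1237 bits/use


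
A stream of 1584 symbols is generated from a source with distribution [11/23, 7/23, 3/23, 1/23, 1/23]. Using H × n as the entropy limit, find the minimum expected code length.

Entropy H = 1.8079 bits/symbol
Minimum bits = H × n = 1.8079 × 1584
= 2863.72 bits


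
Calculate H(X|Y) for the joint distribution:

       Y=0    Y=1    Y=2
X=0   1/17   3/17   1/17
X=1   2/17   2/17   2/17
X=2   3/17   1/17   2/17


H(X|Y) = Σ_y p(y) H(X|Y=y)
  p(Y=0) = 6/17, H(X|Y=0) = 1.4591
  p(Y=1) = 6/17, H(X|Y=1) = 1.4591
  p(Y=2) = 5/17, H(X|Y=2) = 1.5219
H(X|Y) = 0.3529×1.4591 + 0.3529×1.4591 + 0.2941×1.5219 = 1.4776 bits


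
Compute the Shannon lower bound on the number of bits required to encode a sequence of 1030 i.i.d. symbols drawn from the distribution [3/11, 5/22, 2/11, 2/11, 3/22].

Entropy H = 2.2833 bits/symbol
Minimum bits = H × n = 2.2833 × 1030
= 2351.83 bits


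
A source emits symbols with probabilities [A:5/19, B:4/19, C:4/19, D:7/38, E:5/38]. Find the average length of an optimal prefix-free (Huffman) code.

Huffman tree construction:
Combine smallest probabilities repeatedly
Resulting codes:
  A: 10 (length 2)
  B: 00 (length 2)
  C: 01 (length 2)
  D: 111 (length 3)
  E: 110 (length 3)
Average length = Σ p(s) × length(s) = 2.3158 bits


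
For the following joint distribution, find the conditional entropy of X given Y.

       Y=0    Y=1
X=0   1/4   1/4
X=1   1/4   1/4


H(X|Y) = Σ_y p(y) H(X|Y=y)
  p(Y=0) = 1/2, H(X|Y=0) = 1.0000
  p(Y=1) = 1/2, H(X|Y=1) = 1.0000
H(X|Y) = 0.5000×1.0000 + 0.5000×1.0000 = 1.0000 bits


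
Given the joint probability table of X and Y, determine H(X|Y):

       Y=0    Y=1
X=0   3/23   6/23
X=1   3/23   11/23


H(X|Y) = Σ_y p(y) H(X|Y=y)
  p(Y=0) = 6/23, H(X|Y=0) = 1.0000
  p(Y=1) = 17/23, H(X|Y=1) = 0.9367
H(X|Y) = 0.2609×1.0000 + 0.7391×0.9367 = 0.9532 bits


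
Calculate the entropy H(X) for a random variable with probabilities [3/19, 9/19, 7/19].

H(X) = -Σ p(x) log₂ p(x)
  -3/19 × log₂(3/19) = 0.4205
  -9/19 × log₂(9/19) = 0.5106
  -7/19 × log₂(7/19) = 0.5307
H(X) = 1.4618 bits


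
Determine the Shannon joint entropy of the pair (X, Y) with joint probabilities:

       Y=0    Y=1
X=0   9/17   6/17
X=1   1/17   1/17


H(X,Y) = -Σ p(x,y) log₂ p(x,y)
  p(0,0)=9/17: -0.5294 × log₂(0.5294) = 0.4858
  p(0,1)=6/17: -0.3529 × log₂(0.3529) = 0.5303
  p(1,0)=1/17: -0.0588 × log₂(0.0588) = 0.2404
  p(1,1)=1/17: -0.0588 × log₂(0.0588) = 0.2404
H(X,Y) = 1.4969 bits


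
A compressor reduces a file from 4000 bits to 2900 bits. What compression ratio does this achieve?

Compression ratio = Original / Compressed
= 4000 / 2900 = 1.38:1


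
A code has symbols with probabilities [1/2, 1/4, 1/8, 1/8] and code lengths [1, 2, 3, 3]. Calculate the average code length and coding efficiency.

Average length L = Σ p_i × l_i = 1.7500 bits
Entropy H = 1.7500 bits
Efficiency η = H/L × 100% = 100.00%


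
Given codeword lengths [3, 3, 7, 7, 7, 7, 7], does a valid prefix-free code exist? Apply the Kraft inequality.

Kraft inequality: Σ 2^(-l_i) ≤ 1 for prefix-free code
Calculating: 2^(-3) + 2^(-3) + 2^(-7) + 2^(-7) + 2^(-7) + 2^(-7) + 2^(-7)
= 0.125 + 0.125 + 0.0078125 + 0.0078125 + 0.0078125 + 0.0078125 + 0.0078125
= 0.2891
Since 0.2891 ≤ 1, prefix-free code exists


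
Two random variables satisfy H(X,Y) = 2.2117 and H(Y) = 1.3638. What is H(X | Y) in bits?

Chain rule: H(X,Y) = H(X|Y) + H(Y)
H(X|Y) = H(X,Y) - H(Y) = 2.2117 - 1.3638 = 0.8479 bits


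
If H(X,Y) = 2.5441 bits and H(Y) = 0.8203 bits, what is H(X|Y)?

Chain rule: H(X,Y) = H(X|Y) + H(Y)
H(X|Y) = H(X,Y) - H(Y) = 2.5441 - 0.8203 = 1.7238 bits


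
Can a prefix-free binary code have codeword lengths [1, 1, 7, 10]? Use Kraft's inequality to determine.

Kraft inequality: Σ 2^(-l_i) ≤ 1 for prefix-free code
Calculating: 2^(-1) + 2^(-1) + 2^(-7) + 2^(-10)
= 0.5 + 0.5 + 0.0078125 + 0.0009765625
= 1.0088
Since 1.0088 > 1, prefix-free code does not exist


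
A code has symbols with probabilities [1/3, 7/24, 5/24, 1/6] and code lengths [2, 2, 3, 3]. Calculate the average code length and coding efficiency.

Average length L = Σ p_i × l_i = 2.3750 bits
Entropy H = 1.9491 bits
Efficiency η = H/L × 100% = 82.07%


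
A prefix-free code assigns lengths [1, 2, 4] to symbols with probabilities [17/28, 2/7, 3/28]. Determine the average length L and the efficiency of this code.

Average length L = Σ p_i × l_i = 1.6071 bits
Entropy H = 1.2987 bits
Efficiency η = H/L × 100% = 80.81%


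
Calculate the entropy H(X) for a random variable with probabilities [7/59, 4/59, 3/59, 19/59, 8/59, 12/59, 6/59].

H(X) = -Σ p(x) log₂ p(x)
  -7/59 × log₂(7/59) = 0.3649
  -4/59 × log₂(4/59) = 0.2632
  -3/59 × log₂(3/59) = 0.2185
  -19/59 × log₂(19/59) = 0.5264
  -8/59 × log₂(8/59) = 0.3909
  -12/59 × log₂(12/59) = 0.4673
  -6/59 × log₂(6/59) = 0.3354
H(X) = 2.5666 bits


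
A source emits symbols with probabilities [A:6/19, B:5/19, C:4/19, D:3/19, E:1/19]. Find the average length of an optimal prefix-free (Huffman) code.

Huffman tree construction:
Combine smallest probabilities repeatedly
Resulting codes:
  A: 11 (length 2)
  B: 10 (length 2)
  C: 00 (length 2)
  D: 011 (length 3)
  E: 010 (length 3)
Average length = Σ p(s) × length(s) = 2.2105 bits


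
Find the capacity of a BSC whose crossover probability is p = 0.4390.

For BSC with error probability p:
C = 1 - H(p) where H(p) is binary entropy
H(0.4390) = -0.4390 × log₂(0.4390) - 0.5610 × log₂(0.5610)
H(p) = 0.9892
C = 1 - 0.9892 = 0.0108 bits/use


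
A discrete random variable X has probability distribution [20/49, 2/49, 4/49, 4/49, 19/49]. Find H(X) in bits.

H(X) = -Σ p(x) log₂ p(x)
  -20/49 × log₂(20/49) = 0.5277
  -2/49 × log₂(2/49) = 0.1884
  -4/49 × log₂(4/49) = 0.2951
  -4/49 × log₂(4/49) = 0.2951
  -19/49 × log₂(19/49) = 0.5300
H(X) = 1.8362 bits


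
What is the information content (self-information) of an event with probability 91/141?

Information content I(x) = -log₂(p(x))
I = -log₂(91/141) = -log₂(0.6454)
I = 0.6318 bits


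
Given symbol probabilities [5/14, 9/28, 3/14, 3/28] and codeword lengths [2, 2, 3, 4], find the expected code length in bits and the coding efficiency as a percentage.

Average length L = Σ p_i × l_i = 2.4286 bits
Entropy H = 1.8783 bits
Efficiency η = H/L × 100% = 77.34%


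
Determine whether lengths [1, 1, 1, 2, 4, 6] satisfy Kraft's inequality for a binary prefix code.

Kraft inequality: Σ 2^(-l_i) ≤ 1 for prefix-free code
Calculating: 2^(-1) + 2^(-1) + 2^(-1) + 2^(-2) + 2^(-4) + 2^(-6)
= 0.5 + 0.5 + 0.5 + 0.25 + 0.0625 + 0.015625
= 1.8281
Since 1.8281 > 1, prefix-free code does not exist


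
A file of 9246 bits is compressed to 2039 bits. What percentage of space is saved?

Space savings = (1 - Compressed/Original) × 100%
= (1 - 2039/9246) × 100%
= 77.95%


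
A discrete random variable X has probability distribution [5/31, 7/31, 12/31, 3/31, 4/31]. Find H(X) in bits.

H(X) = -Σ p(x) log₂ p(x)
  -5/31 × log₂(5/31) = 0.4246
  -7/31 × log₂(7/31) = 0.4848
  -12/31 × log₂(12/31) = 0.5300
  -3/31 × log₂(3/31) = 0.3261
  -4/31 × log₂(4/31) = 0.3812
H(X) = 2.1466 bits


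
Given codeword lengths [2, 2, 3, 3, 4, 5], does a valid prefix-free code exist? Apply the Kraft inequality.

Kraft inequality: Σ 2^(-l_i) ≤ 1 for prefix-free code
Calculating: 2^(-2) + 2^(-2) + 2^(-3) + 2^(-3) + 2^(-4) + 2^(-5)
= 0.25 + 0.25 + 0.125 + 0.125 + 0.0625 + 0.03125
= 0.8438
Since 0.8438 ≤ 1, prefix-free code exists


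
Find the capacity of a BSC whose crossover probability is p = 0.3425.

For BSC with error probability p:
C = 1 - H(p) where H(p) is binary entropy
H(0.3425) = -0.3425 × log₂(0.3425) - 0.6575 × log₂(0.6575)
H(p) = 0.9272
C = 1 - 0.9272 = 0.0728 bits/use


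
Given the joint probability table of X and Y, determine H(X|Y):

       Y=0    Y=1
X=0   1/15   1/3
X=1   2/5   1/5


H(X|Y) = Σ_y p(y) H(X|Y=y)
  p(Y=0) = 7/15, H(X|Y=0) = 0.5917
  p(Y=1) = 8/15, H(X|Y=1) = 0.9544
H(X|Y) = 0.4667×0.5917 + 0.5333×0.9544 = 0.7851 bits


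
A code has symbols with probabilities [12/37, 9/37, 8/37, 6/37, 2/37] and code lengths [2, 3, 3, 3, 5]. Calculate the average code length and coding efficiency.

Average length L = Σ p_i × l_i = 2.7838 bits
Entropy H = 2.1538 bits
Efficiency η = H/L × 100% = 77.37%


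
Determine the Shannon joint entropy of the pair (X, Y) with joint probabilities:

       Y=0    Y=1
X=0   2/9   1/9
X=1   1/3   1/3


H(X,Y) = -Σ p(x,y) log₂ p(x,y)
  p(0,0)=2/9: -0.2222 × log₂(0.2222) = 0.4822
  p(0,1)=1/9: -0.1111 × log₂(0.1111) = 0.3522
  p(1,0)=1/3: -0.3333 × log₂(0.3333) = 0.5283
  p(1,1)=1/3: -0.3333 × log₂(0.3333) = 0.5283
H(X,Y) = 1.8911 bits


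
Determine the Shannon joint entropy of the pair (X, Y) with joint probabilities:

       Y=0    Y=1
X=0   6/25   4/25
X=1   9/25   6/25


H(X,Y) = -Σ p(x,y) log₂ p(x,y)
  p(0,0)=6/25: -0.2400 × log₂(0.2400) = 0.4941
  p(0,1)=4/25: -0.1600 × log₂(0.1600) = 0.4230
  p(1,0)=9/25: -0.3600 × log₂(0.3600) = 0.5306
  p(1,1)=6/25: -0.2400 × log₂(0.2400) = 0.4941
H(X,Y) = 1.9419 bits


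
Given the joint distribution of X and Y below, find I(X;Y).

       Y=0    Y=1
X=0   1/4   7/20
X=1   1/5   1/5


H(X) = 0.9710, H(Y) = 0.9928, H(X,Y) = 1.9589
I(X;Y) = H(X) + H(Y) - H(X,Y) = 0.0049 bits


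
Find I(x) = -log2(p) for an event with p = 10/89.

Information content I(x) = -log₂(p(x))
I = -log₂(10/89) = -log₂(0.1124)
I = 3.1538 bits


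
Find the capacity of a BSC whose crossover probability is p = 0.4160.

For BSC with error probability p:
C = 1 - H(p) where H(p) is binary entropy
H(0.4160) = -0.4160 × log₂(0.4160) - 0.5840 × log₂(0.5840)
H(p) = 0.9795
C = 1 - 0.9795 = 0.0205 bits/use


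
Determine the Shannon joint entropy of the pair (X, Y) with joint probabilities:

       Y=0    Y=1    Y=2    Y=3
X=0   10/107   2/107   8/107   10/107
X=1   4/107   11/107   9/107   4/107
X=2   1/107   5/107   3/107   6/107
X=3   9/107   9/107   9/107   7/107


H(X,Y) = -Σ p(x,y) log₂ p(x,y)
  p(0,0)=10/107: -0.0935 × log₂(0.0935) = 0.3196
  p(0,1)=2/107: -0.0187 × log₂(0.0187) = 0.1073
  p(0,2)=8/107: -0.0748 × log₂(0.0748) = 0.2797
  p(0,3)=10/107: -0.0935 × log₂(0.0935) = 0.3196
  p(1,0)=4/107: -0.0374 × log₂(0.0374) = 0.1773
  p(1,1)=11/107: -0.1028 × log₂(0.1028) = 0.3374
  p(1,2)=9/107: -0.0841 × log₂(0.0841) = 0.3004
  p(1,3)=4/107: -0.0374 × log₂(0.0374) = 0.1773
  p(2,0)=1/107: -0.0093 × log₂(0.0093) = 0.0630
  p(2,1)=5/107: -0.0467 × log₂(0.0467) = 0.2065
  p(2,2)=3/107: -0.0280 × log₂(0.0280) = 0.1446
  p(2,3)=6/107: -0.0561 × log₂(0.0561) = 0.2331
  p(3,0)=9/107: -0.0841 × log₂(0.0841) = 0.3004
  p(3,1)=9/107: -0.0841 × log₂(0.0841) = 0.3004
  p(3,2)=9/107: -0.0841 × log₂(0.0841) = 0.3004
  p(3,3)=7/107: -0.0654 × log₂(0.0654) = 0.2574
H(X,Y) = 3.8243 bits


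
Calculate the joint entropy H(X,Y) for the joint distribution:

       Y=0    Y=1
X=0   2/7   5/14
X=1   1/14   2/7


H(X,Y) = -Σ p(x,y) log₂ p(x,y)
  p(0,0)=2/7: -0.2857 × log₂(0.2857) = 0.5164
  p(0,1)=5/14: -0.3571 × log₂(0.3571) = 0.5305
  p(1,0)=1/14: -0.0714 × log₂(0.0714) = 0.2720
  p(1,1)=2/7: -0.2857 × log₂(0.2857) = 0.5164
H(X,Y) = 1.8352 bits


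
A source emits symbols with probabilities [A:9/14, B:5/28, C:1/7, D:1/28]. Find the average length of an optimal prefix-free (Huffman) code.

Huffman tree construction:
Combine smallest probabilities repeatedly
Resulting codes:
  A: 1 (length 1)
  B: 00 (length 2)
  C: 011 (length 3)
  D: 010 (length 3)
Average length = Σ p(s) × length(s) = 1.5357 bits


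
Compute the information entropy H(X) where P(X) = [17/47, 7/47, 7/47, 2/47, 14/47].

H(X) = -Σ p(x) log₂ p(x)
  -17/47 × log₂(17/47) = 0.5307
  -7/47 × log₂(7/47) = 0.4092
  -7/47 × log₂(7/47) = 0.4092
  -2/47 × log₂(2/47) = 0.1938
  -14/47 × log₂(14/47) = 0.5205
H(X) = 2.0633 bits


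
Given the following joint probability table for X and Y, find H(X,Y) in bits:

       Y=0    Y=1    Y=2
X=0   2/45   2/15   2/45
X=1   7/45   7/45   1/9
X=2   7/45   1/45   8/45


H(X,Y) = -Σ p(x,y) log₂ p(x,y)
  p(0,0)=2/45: -0.0444 × log₂(0.0444) = 0.1996
  p(0,1)=2/15: -0.1333 × log₂(0.1333) = 0.3876
  p(0,2)=2/45: -0.0444 × log₂(0.0444) = 0.1996
  p(1,0)=7/45: -0.1556 × log₂(0.1556) = 0.4176
  p(1,1)=7/45: -0.1556 × log₂(0.1556) = 0.4176
  p(1,2)=1/9: -0.1111 × log₂(0.1111) = 0.3522
  p(2,0)=7/45: -0.1556 × log₂(0.1556) = 0.4176
  p(2,1)=1/45: -0.0222 × log₂(0.0222) = 0.1220
  p(2,2)=8/45: -0.1778 × log₂(0.1778) = 0.4430
H(X,Y) = 2.9569 bits


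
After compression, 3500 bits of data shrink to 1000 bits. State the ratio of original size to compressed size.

Compression ratio = Original / Compressed
= 3500 / 1000 = 3.50:1


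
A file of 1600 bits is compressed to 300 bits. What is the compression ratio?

Compression ratio = Original / Compressed
= 1600 / 300 = 5.33:1


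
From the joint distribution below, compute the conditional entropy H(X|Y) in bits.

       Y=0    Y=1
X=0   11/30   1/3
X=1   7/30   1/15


H(X|Y) = Σ_y p(y) H(X|Y=y)
  p(Y=0) = 3/5, H(X|Y=0) = 0.9641
  p(Y=1) = 2/5, H(X|Y=1) = 0.6500
H(X|Y) = 0.6000×0.9641 + 0.4000×0.6500 = 0.8385 bits


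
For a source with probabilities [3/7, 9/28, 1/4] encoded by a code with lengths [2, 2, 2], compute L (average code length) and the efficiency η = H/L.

Average length L = Σ p_i × l_i = 2.0000 bits
Entropy H = 1.5502 bits
Efficiency η = H/L × 100% = 77.51%


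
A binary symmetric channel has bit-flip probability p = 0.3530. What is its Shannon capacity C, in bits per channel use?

For BSC with error probability p:
C = 1 - H(p) where H(p) is binary entropy
H(0.3530) = -0.3530 × log₂(0.3530) - 0.6470 × log₂(0.6470)
H(p) = 0.9367
C = 1 - 0.9367 = 0.0633 bits/use


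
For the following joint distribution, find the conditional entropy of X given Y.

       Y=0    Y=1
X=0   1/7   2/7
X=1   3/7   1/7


H(X|Y) = Σ_y p(y) H(X|Y=y)
  p(Y=0) = 4/7, H(X|Y=0) = 0.8113
  p(Y=1) = 3/7, H(X|Y=1) = 0.9183
H(X|Y) = 0.5714×0.8113 + 0.4286×0.9183 = 0.8571 bits


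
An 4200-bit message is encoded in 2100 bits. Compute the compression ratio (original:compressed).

Compression ratio = Original / Compressed
= 4200 / 2100 = 2.00:1


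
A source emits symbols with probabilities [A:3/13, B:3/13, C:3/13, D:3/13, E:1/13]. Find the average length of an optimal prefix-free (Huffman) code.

Huffman tree construction:
Combine smallest probabilities repeatedly
Resulting codes:
  A: 111 (length 3)
  B: 00 (length 2)
  C: 01 (length 2)
  D: 10 (length 2)
  E: 110 (length 3)
Average length = Σ p(s) × length(s) = 2.3077 bits


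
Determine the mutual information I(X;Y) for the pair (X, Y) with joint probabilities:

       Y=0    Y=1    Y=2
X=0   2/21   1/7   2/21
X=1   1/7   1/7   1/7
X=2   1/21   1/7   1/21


H(X) = 1.5452, H(Y) = 1.5567, H(X,Y) = 3.0697
I(X;Y) = H(X) + H(Y) - H(X,Y) = 0.0321 bits


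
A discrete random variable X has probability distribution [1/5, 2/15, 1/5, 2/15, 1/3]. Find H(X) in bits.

H(X) = -Σ p(x) log₂ p(x)
  -1/5 × log₂(1/5) = 0.4644
  -2/15 × log₂(2/15) = 0.3876
  -1/5 × log₂(1/5) = 0.4644
  -2/15 × log₂(2/15) = 0.3876
  -1/3 × log₂(1/3) = 0.5283
H(X) = 2.2323 bits


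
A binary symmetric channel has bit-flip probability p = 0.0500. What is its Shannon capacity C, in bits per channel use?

For BSC with error probability p:
C = 1 - H(p) where H(p) is binary entropy
H(0.0500) = -0.0500 × log₂(0.0500) - 0.9500 × log₂(0.9500)
H(p) = 0.2864
C = 1 - 0.2864 = 0.7136 bits/use


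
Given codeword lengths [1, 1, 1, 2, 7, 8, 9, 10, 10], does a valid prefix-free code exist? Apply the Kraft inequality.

Kraft inequality: Σ 2^(-l_i) ≤ 1 for prefix-free code
Calculating: 2^(-1) + 2^(-1) + 2^(-1) + 2^(-2) + 2^(-7) + 2^(-8) + 2^(-9) + 2^(-10) + 2^(-10)
= 0.5 + 0.5 + 0.5 + 0.25 + 0.0078125 + 0.00390625 + 0.001953125 + 0.0009765625 + 0.0009765625
= 1.7656
Since 1.7656 > 1, prefix-free code does not exist


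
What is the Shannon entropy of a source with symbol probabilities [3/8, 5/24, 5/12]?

H(X) = -Σ p(x) log₂ p(x)
  -3/8 × log₂(3/8) = 0.5306
  -5/24 × log₂(5/24) = 0.4715
  -5/12 × log₂(5/12) = 0.5263
H(X) = 1.5284 bits


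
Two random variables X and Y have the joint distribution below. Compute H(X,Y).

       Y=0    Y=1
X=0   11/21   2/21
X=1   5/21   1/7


H(X,Y) = -Σ p(x,y) log₂ p(x,y)
  p(0,0)=11/21: -0.5238 × log₂(0.5238) = 0.4887
  p(0,1)=2/21: -0.0952 × log₂(0.0952) = 0.3231
  p(1,0)=5/21: -0.2381 × log₂(0.2381) = 0.4929
  p(1,1)=1/7: -0.1429 × log₂(0.1429) = 0.4011
H(X,Y) = 1.7057 bits


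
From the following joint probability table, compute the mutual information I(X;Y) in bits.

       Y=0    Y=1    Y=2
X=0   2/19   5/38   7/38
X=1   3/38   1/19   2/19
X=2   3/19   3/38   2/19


H(X) = 1.5470, H(Y) = 1.5656, H(X,Y) = 3.0826
I(X;Y) = H(X) + H(Y) - H(X,Y) = 0.0300 bits


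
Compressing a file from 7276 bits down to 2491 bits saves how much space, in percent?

Space savings = (1 - Compressed/Original) × 100%
= (1 - 2491/7276) × 100%
= 65.76%


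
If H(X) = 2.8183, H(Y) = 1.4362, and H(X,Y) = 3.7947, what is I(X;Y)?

I(X;Y) = H(X) + H(Y) - H(X,Y)
I(X;Y) = 2.8183 + 1.4362 - 3.7947 = 0.4598 bits


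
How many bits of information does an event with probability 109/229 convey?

Information content I(x) = -log₂(p(x))
I = -log₂(109/229) = -log₂(0.4760)
I = 1.0710 bits


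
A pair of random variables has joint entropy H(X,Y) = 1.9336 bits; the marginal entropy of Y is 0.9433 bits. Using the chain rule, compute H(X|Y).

Chain rule: H(X,Y) = H(X|Y) + H(Y)
H(X|Y) = H(X,Y) - H(Y) = 1.9336 - 0.9433 = 0.9903 bits


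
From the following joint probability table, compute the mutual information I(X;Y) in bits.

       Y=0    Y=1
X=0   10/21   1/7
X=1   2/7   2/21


H(X) = 0.9587, H(Y) = 0.7919, H(X,Y) = 1.7502
I(X;Y) = H(X) + H(Y) - H(X,Y) = 0.0003 bits


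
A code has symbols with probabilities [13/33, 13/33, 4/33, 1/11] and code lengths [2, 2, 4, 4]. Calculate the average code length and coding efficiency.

Average length L = Σ p_i × l_i = 2.4242 bits
Entropy H = 1.7424 bits
Efficiency η = H/L × 100% = 71.87%


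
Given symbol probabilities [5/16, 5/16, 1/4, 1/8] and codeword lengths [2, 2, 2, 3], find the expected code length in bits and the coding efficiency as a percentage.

Average length L = Σ p_i × l_i = 2.1250 bits
Entropy H = 1.9238 bits
Efficiency η = H/L × 100% = 90.53%


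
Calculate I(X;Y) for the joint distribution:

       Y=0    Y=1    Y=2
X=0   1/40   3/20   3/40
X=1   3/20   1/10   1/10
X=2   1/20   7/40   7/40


H(X) = 1.5589, H(Y) = 1.5389, H(X,Y) = 2.9950
I(X;Y) = H(X) + H(Y) - H(X,Y) = 0.1028 bits


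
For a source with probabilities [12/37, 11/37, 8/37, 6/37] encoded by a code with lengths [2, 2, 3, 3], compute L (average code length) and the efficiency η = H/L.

Average length L = Σ p_i × l_i = 2.3784 bits
Entropy H = 1.9505 bits
Efficiency η = H/L × 100% = 82.01%


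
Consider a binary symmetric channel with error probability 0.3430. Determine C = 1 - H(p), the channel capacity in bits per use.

For BSC with error probability p:
C = 1 - H(p) where H(p) is binary entropy
H(0.3430) = -0.3430 × log₂(0.3430) - 0.6570 × log₂(0.6570)
H(p) = 0.9277
C = 1 - 0.9277 = 0.0723 bits/use


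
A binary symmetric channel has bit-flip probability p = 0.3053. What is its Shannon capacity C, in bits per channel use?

For BSC with error probability p:
C = 1 - H(p) where H(p) is binary entropy
H(0.3053) = -0.3053 × log₂(0.3053) - 0.6947 × log₂(0.6947)
H(p) = 0.8877
C = 1 - 0.8877 = 0.1123 bits/use


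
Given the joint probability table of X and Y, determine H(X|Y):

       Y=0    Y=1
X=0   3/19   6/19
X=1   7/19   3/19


H(X|Y) = Σ_y p(y) H(X|Y=y)
  p(Y=0) = 10/19, H(X|Y=0) = 0.8813
  p(Y=1) = 9/19, H(X|Y=1) = 0.9183
H(X|Y) = 0.5263×0.8813 + 0.4737×0.9183 = 0.8988 bits


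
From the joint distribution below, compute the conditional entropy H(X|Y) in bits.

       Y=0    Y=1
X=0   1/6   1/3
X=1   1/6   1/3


H(X|Y) = Σ_y p(y) H(X|Y=y)
  p(Y=0) = 1/3, H(X|Y=0) = 1.0000
  p(Y=1) = 2/3, H(X|Y=1) = 1.0000
H(X|Y) = 0.3333×1.0000 + 0.6667×1.0000 = 1.0000 bits


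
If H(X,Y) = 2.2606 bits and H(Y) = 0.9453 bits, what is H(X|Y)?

Chain rule: H(X,Y) = H(X|Y) + H(Y)
H(X|Y) = H(X,Y) - H(Y) = 2.2606 - 0.9453 = 1.3153 bits


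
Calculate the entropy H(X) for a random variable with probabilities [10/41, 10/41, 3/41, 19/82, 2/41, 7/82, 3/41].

H(X) = -Σ p(x) log₂ p(x)
  -10/41 × log₂(10/41) = 0.4965
  -10/41 × log₂(10/41) = 0.4965
  -3/41 × log₂(3/41) = 0.2760
  -19/82 × log₂(19/82) = 0.4888
  -2/41 × log₂(2/41) = 0.2126
  -7/82 × log₂(7/82) = 0.3031
  -3/41 × log₂(3/41) = 0.2760
H(X) = 2.5495 bits


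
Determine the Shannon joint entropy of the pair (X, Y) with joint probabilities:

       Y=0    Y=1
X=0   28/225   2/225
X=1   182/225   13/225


H(X,Y) = -Σ p(x,y) log₂ p(x,y)
  p(0,0)=28/225: -0.1244 × log₂(0.1244) = 0.3741
  p(0,1)=2/225: -0.0089 × log₂(0.0089) = 0.0606
  p(1,0)=182/225: -0.8089 × log₂(0.8089) = 0.2475
  p(1,1)=13/225: -0.0578 × log₂(0.0578) = 0.2377
H(X,Y) = 0.9199 bits


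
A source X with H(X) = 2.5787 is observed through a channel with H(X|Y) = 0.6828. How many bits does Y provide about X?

I(X;Y) = H(X) - H(X|Y)
I(X;Y) = 2.5787 - 0.6828 = 1.8959 bits


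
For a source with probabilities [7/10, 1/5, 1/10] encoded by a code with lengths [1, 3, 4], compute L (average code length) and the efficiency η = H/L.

Average length L = Σ p_i × l_i = 1.7000 bits
Entropy H = 1.1568 bits
Efficiency η = H/L × 100% = 68.05%


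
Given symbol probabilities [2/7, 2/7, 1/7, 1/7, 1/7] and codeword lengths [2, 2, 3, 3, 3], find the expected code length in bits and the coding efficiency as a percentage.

Average length L = Σ p_i × l_i = 2.4286 bits
Entropy H = 2.2359 bits
Efficiency η = H/L × 100% = 92.07%


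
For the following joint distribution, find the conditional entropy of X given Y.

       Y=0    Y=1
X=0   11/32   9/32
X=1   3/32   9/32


H(X|Y) = Σ_y p(y) H(X|Y=y)
  p(Y=0) = 7/16, H(X|Y=0) = 0.7496
  p(Y=1) = 9/16, H(X|Y=1) = 1.0000
H(X|Y) = 0.4375×0.7496 + 0.5625×1.0000 = 0.8904 bits


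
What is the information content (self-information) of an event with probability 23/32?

Information content I(x) = -log₂(p(x))
I = -log₂(23/32) = -log₂(0.7188)
I = 0.4764 bits


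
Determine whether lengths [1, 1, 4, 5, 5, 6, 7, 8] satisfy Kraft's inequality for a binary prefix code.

Kraft inequality: Σ 2^(-l_i) ≤ 1 for prefix-free code
Calculating: 2^(-1) + 2^(-1) + 2^(-4) + 2^(-5) + 2^(-5) + 2^(-6) + 2^(-7) + 2^(-8)
= 0.5 + 0.5 + 0.0625 + 0.03125 + 0.03125 + 0.015625 + 0.0078125 + 0.00390625
= 1.1523
Since 1.1523 > 1, prefix-free code does not exist


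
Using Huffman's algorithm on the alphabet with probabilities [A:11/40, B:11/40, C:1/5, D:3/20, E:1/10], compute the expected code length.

Huffman tree construction:
Combine smallest probabilities repeatedly
Resulting codes:
  A: 10 (length 2)
  B: 11 (length 2)
  C: 00 (length 2)
  D: 011 (length 3)
  E: 010 (length 3)
Average length = Σ p(s) × length(s) = 2.2500 bits


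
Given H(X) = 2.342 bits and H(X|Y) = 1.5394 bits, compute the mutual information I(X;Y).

I(X;Y) = H(X) - H(X|Y)
I(X;Y) = 2.342 - 1.5394 = 0.8026 bits
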